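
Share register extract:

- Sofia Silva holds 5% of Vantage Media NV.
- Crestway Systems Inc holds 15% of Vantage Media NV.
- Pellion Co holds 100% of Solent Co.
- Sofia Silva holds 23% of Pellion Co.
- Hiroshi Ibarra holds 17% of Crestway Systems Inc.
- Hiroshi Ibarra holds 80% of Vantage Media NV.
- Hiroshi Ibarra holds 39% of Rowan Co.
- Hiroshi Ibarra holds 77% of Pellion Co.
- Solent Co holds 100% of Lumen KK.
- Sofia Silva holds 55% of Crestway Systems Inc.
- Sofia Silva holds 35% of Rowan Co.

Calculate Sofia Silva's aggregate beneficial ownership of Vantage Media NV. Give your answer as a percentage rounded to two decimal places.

Sofia reaches Vantage along 2 paths.
Direct stake: 5% = 5%.
Via Crestway: 55% × 15% = 8.25%.
Total: 5% + 8.25% = 13.25%.

13.25%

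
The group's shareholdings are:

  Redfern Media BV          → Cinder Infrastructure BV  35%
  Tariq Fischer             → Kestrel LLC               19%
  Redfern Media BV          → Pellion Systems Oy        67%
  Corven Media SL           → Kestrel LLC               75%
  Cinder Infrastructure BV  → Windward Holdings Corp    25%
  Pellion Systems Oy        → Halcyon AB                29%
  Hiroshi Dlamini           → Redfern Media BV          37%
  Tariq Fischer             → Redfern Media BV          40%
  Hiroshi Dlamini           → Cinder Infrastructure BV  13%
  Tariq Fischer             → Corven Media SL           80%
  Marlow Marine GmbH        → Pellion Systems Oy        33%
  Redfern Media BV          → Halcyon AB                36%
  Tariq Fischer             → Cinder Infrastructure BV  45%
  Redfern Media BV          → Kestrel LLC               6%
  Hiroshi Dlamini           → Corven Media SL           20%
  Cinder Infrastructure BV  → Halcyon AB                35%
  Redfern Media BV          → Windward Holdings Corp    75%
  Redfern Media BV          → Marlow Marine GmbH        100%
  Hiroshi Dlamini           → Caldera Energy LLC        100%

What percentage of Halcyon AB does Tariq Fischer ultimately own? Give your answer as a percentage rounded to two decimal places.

46.65%

Tariq reaches Halcyon along 5 paths.
Via Redfern → Cinder: 40% × 35% × 35% = 4.9%.
Via Cinder: 45% × 35% = 15.75%.
Via Redfern → Marlow → Pellion: 40% × 100% × 33% × 29% = 3.828%.
Via Redfern → Pellion: 40% × 67% × 29% = 7.772%.
Via Redfern: 40% × 36% = 14.4%.
Total: 4.9% + 15.75% + 3.828% + 7.772% + 14.4% = 46.65%.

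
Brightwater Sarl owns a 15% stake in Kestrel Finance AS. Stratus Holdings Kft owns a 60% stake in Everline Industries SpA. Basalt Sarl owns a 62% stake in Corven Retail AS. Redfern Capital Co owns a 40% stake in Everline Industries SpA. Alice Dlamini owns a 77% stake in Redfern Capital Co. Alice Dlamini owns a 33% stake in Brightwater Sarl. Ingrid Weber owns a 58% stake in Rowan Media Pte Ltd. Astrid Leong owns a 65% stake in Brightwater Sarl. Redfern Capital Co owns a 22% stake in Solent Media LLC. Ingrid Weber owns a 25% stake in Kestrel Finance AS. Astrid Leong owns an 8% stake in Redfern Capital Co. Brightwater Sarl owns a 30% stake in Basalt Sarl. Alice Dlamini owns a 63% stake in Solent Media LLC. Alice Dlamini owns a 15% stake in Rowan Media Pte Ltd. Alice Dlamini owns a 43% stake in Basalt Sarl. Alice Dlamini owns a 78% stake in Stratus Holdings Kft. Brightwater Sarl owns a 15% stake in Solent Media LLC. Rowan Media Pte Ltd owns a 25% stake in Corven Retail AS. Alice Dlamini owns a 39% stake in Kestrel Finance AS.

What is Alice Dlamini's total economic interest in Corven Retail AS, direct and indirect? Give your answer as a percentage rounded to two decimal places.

Alice reaches Corven along 3 paths.
Via Brightwater → Basalt: 33% × 30% × 62% = 6.138%.
Via Basalt: 43% × 62% = 26.66%.
Via Rowan: 15% × 25% = 3.75%.
Total: 6.138% + 26.66% + 3.75% = 36.548%.
Rounded: 36.55%.

36.55%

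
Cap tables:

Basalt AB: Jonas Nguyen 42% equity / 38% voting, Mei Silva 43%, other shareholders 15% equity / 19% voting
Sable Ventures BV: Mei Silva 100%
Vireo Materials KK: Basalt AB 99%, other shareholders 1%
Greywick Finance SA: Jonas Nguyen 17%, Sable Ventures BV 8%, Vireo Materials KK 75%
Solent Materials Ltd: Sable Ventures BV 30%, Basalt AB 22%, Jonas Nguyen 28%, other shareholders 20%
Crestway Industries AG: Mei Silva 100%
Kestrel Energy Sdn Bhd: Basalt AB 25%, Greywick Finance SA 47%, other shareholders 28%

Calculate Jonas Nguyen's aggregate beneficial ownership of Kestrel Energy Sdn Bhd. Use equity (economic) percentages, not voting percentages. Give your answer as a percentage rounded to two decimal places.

Jonas reaches Kestrel along 3 paths.
Via Basalt: 42% × 25% = 10.5%.
Via Greywick: 17% × 47% = 7.99%.
Via Basalt → Vireo → Greywick: 42% × 99% × 75% × 47% = 14.65695%.
Total: 10.5% + 7.99% + 14.65695% = 33.14695%.
Rounded: 33.15%.

33.15%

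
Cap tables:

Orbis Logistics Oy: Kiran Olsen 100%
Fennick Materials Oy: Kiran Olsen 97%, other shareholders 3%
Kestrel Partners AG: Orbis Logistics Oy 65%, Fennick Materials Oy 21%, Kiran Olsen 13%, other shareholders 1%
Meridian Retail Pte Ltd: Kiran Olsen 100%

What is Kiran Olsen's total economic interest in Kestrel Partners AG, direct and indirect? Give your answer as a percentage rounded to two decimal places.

98.37%

Kiran reaches Kestrel along 3 paths.
Via Orbis: 100% × 65% = 65%.
Via Fennick: 97% × 21% = 20.37%.
Direct stake: 13% = 13%.
Total: 65% + 20.37% + 13% = 98.37%.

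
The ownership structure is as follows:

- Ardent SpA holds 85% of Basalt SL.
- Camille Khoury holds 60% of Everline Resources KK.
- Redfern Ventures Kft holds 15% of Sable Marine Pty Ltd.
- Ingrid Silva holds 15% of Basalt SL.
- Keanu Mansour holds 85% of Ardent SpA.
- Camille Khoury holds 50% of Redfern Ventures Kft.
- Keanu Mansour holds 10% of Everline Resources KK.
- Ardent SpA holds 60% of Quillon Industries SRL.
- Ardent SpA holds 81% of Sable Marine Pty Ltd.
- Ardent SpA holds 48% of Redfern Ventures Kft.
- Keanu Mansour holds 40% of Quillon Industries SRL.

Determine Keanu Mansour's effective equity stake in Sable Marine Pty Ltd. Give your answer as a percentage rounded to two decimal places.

Keanu reaches Sable along 2 paths.
Via Ardent → Redfern: 85% × 48% × 15% = 6.12%.
Via Ardent: 85% × 81% = 68.85%.
Total: 6.12% + 68.85% = 74.97%.

74.97%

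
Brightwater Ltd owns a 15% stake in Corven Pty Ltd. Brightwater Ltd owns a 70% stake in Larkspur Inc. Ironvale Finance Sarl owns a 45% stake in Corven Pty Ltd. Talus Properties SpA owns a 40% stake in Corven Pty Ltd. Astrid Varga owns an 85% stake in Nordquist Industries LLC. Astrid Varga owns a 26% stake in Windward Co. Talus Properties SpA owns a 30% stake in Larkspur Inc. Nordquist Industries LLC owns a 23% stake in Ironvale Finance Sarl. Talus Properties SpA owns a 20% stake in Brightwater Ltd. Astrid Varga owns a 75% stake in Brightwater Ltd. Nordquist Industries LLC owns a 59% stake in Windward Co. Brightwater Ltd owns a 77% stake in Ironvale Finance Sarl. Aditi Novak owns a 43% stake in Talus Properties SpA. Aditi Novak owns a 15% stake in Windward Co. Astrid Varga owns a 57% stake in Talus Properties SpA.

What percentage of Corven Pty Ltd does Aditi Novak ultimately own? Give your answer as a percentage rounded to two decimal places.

Aditi reaches Corven along 3 paths.
Via Talus → Brightwater → Ironvale: 43% × 20% × 77% × 45% = 2.9799%.
Via Talus → Brightwater: 43% × 20% × 15% = 1.29%.
Via Talus: 43% × 40% = 17.2%.
Total: 2.9799% + 1.29% + 17.2% = 21.4699%.
Rounded: 21.47%.

21.47%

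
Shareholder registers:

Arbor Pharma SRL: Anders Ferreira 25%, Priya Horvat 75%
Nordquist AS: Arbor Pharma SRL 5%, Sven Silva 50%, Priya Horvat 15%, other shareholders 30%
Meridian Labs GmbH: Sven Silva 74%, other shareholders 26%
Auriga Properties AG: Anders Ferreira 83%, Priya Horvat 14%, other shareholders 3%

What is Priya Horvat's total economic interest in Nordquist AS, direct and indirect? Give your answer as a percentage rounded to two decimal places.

18.75%

Priya reaches Nordquist along 2 paths.
Via Arbor: 75% × 5% = 3.75%.
Direct stake: 15% = 15%.
Total: 3.75% + 15% = 18.75%.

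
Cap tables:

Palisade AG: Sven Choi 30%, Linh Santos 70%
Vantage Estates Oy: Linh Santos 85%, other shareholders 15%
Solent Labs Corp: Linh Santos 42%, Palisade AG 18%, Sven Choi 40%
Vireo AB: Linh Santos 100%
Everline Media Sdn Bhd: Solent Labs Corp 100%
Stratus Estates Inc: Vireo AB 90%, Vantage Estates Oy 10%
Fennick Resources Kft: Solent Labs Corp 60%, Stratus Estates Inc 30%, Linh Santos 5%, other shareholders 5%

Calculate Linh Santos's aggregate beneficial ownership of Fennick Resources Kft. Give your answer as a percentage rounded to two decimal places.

67.31%

Linh reaches Fennick along 5 paths.
Via Solent: 42% × 60% = 25.2%.
Via Palisade → Solent: 70% × 18% × 60% = 7.56%.
Via Vireo → Stratus: 100% × 90% × 30% = 27%.
Via Vantage → Stratus: 85% × 10% × 30% = 2.55%.
Direct stake: 5% = 5%.
Total: 25.2% + 7.56% + 27% + 2.55% + 5% = 67.31%.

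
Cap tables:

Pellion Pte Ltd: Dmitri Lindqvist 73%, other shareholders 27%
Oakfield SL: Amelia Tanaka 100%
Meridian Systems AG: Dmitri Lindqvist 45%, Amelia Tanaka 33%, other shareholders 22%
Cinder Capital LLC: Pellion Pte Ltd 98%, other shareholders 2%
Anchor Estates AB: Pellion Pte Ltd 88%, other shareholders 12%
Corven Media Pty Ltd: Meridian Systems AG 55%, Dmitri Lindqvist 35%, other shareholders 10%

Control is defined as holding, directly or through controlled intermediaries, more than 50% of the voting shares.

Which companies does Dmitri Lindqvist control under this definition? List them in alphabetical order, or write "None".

Anchor Estates AB, Cinder Capital LLC, Pellion Pte Ltd

Dmitri holds 73% of Pellion, so Dmitri controls Pellion.
Pellion holds 98% of Cinder, so Dmitri controls Cinder.
Pellion holds 88% of Anchor, so Dmitri controls Anchor.
No other company's threshold is met.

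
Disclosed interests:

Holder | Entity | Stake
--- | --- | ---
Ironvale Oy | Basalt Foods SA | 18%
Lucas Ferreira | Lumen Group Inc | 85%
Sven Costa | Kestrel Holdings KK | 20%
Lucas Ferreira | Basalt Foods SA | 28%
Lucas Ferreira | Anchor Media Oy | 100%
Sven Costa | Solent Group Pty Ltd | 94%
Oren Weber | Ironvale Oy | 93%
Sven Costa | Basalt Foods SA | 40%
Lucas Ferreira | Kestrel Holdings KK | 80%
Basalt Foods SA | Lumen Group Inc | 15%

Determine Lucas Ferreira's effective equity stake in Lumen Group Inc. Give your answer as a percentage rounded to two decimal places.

Lucas reaches Lumen along 2 paths.
Direct stake: 85% = 85%.
Via Basalt: 28% × 15% = 4.2%.
Total: 85% + 4.2% = 89.2%.
Rounded: 89.20%.

89.20%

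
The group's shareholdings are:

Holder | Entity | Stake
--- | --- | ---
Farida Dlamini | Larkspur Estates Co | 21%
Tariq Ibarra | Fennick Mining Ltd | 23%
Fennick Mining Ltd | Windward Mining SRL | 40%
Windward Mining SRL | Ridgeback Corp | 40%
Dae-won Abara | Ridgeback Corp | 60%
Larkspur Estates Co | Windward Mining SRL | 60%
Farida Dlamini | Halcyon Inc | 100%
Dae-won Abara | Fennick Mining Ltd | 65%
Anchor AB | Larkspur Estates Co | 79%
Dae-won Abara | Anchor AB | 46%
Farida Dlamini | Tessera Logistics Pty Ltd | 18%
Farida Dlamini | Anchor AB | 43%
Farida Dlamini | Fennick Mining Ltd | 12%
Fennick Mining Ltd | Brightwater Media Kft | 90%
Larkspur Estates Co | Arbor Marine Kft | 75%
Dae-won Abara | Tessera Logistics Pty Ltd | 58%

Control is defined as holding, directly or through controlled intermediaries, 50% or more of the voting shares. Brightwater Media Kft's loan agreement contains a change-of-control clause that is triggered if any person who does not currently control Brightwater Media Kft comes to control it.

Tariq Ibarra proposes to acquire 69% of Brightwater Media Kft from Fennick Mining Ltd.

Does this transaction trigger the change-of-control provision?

Yes

The purchase adds only to Tariq's holdings (Fennick's stake shrinks), so Tariq is the only person who could newly come to control Brightwater.
Tariq's largest direct stake is 23% in Fennick, which does not meet the threshold, so Tariq controls no company.
Neither Tariq nor any entity Tariq controls holds any voting interest in Brightwater.
So before the transaction, Tariq does not control Brightwater.
After the purchase, Tariq holds 69% of Brightwater directly, and Fennick's stake falls to 21%.
Tariq holds 69% of Brightwater, so Tariq controls Brightwater.
Tariq did not control Brightwater before and does after, so the clause is triggered.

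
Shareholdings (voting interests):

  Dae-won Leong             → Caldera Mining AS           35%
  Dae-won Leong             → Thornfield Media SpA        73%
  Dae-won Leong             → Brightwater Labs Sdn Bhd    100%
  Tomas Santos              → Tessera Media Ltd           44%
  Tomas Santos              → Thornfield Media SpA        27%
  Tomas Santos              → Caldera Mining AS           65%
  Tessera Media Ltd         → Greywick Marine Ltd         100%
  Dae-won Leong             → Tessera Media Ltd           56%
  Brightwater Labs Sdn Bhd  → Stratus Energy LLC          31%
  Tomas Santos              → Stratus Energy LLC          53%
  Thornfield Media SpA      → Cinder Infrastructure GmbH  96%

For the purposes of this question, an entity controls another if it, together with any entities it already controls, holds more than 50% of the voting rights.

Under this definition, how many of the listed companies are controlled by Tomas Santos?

2

Tomas holds 53% of Stratus, so Tomas controls Stratus.
Tomas holds 65% of Caldera, so Tomas controls Caldera.
No other company's threshold is met.
Tomas controls 2 companies.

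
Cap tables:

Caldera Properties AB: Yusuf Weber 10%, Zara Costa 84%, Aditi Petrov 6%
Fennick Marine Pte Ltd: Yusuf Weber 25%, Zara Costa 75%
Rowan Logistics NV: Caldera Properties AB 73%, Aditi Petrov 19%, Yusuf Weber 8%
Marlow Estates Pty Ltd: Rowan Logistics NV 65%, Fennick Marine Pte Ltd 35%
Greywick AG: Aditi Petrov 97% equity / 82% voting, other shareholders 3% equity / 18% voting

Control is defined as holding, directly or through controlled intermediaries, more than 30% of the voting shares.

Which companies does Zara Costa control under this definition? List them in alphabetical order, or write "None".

Zara holds 84% of Caldera, so Zara controls Caldera.
Zara holds 75% of Fennick, so Zara controls Fennick.
Caldera holds 73% of Rowan, so Zara controls Rowan.
Rowan and Fennick together hold 65% + 35% = 100% of Marlow, so Zara controls Marlow.
No other company's threshold is met.

Caldera Properties AB, Fennick Marine Pte Ltd, Marlow Estates Pty Ltd, Rowan Logistics NV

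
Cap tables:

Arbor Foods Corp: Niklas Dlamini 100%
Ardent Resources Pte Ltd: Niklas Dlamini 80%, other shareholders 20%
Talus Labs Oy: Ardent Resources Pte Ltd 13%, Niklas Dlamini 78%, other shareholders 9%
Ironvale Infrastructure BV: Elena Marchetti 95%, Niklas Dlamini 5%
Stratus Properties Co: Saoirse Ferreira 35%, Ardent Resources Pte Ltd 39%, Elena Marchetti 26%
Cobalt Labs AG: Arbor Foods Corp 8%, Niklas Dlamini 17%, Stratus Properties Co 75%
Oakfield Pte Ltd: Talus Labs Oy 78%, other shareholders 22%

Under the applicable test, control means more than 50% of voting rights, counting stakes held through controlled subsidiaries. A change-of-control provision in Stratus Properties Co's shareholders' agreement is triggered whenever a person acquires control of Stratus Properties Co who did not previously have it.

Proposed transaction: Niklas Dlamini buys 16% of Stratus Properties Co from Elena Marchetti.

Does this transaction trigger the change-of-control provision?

Yes

The purchase adds only to Niklas's holdings (Elena's stake shrinks), so Niklas is the only person who could newly come to control Stratus.
Niklas holds 100% of Arbor, so Niklas controls Arbor.
Niklas holds 80% of Ardent, so Niklas controls Ardent.
Ardent and Niklas together hold 13% + 78% = 91% of Talus, so Niklas controls Talus.
Talus holds 78% of Oakfield, so Niklas controls Oakfield.
In Stratus, Niklas's side holds only 39%, not > 50%.
So before the transaction, Niklas does not control Stratus.
After the purchase, Niklas holds 16% of Stratus directly, and Elena's stake falls to 10%.
Ardent and Niklas together hold 39% + 16% = 55% of Stratus, so Niklas controls Stratus.
Niklas did not control Stratus before and does after, so the clause is triggered.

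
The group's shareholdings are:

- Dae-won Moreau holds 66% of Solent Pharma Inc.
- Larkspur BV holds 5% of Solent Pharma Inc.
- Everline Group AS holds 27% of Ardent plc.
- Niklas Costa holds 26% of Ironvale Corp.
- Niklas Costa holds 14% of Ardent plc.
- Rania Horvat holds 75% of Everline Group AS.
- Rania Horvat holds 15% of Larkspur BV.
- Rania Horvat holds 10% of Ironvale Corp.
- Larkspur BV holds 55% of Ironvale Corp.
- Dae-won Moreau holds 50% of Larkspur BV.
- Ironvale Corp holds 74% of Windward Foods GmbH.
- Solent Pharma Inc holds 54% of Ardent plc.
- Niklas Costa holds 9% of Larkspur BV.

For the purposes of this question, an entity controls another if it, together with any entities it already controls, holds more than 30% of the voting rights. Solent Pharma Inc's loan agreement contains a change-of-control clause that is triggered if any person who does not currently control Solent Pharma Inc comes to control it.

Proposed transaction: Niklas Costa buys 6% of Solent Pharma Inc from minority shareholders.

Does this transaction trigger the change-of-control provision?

No

The purchase changes only Niklas's holdings, so Niklas is the only person who could newly come to control Solent.
Niklas's largest direct stake is 26% in Ironvale, which does not meet the threshold, so Niklas controls no company.
Neither Niklas nor any entity Niklas controls holds any voting interest in Solent.
So before the transaction, Niklas does not control Solent.
After the purchase, Niklas holds 6% of Solent directly.
After the transaction, Niklas's side holds 6% of Solent, not > 30%, so Niklas still does not control Solent.
No new person acquires control, so the clause is not triggered.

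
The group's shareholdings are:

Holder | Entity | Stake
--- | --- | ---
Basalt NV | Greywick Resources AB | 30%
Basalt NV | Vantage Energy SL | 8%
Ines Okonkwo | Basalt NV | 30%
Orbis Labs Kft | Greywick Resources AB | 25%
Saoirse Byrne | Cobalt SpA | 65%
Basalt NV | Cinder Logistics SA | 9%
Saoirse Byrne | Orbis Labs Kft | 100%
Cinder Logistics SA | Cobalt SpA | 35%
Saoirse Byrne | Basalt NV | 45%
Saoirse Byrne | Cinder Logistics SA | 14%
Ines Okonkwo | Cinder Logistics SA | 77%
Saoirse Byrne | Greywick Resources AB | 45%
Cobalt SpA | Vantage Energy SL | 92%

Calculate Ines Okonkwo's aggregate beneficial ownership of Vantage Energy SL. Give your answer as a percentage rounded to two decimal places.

28.06%

Ines reaches Vantage along 3 paths.
Via Basalt → Cinder → Cobalt: 30% × 9% × 35% × 92% = 0.8694%.
Via Cinder → Cobalt: 77% × 35% × 92% = 24.794%.
Via Basalt: 30% × 8% = 2.4%.
Total: 0.8694% + 24.794% + 2.4% = 28.0634%.
Rounded: 28.06%.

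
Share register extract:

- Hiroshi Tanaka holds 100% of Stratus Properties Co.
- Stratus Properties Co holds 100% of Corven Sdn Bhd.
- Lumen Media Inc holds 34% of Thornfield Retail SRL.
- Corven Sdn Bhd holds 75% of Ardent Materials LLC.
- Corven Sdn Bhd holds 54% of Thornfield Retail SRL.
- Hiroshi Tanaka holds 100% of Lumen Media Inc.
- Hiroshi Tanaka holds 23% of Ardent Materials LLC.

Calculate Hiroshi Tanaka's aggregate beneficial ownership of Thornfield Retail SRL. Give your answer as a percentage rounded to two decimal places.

Hiroshi reaches Thornfield along 2 paths.
Via Lumen: 100% × 34% = 34%.
Via Stratus → Corven: 100% × 100% × 54% = 54%.
Total: 34% + 54% = 88%.
Rounded: 88.00%.

88.00%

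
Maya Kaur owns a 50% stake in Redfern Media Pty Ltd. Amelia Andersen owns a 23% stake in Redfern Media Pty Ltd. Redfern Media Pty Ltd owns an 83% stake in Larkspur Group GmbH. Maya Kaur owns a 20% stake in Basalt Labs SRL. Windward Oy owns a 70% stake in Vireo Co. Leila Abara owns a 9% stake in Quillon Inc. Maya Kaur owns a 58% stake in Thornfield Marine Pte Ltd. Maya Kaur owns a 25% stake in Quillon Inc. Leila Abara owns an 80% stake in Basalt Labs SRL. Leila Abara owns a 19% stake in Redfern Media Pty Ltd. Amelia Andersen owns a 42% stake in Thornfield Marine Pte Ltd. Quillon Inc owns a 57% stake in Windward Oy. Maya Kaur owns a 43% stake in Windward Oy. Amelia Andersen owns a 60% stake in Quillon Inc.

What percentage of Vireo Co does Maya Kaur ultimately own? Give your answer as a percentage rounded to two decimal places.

40.08%

Maya reaches Vireo along 2 paths.
Via Quillon → Windward: 25% × 57% × 70% = 9.975%.
Via Windward: 43% × 70% = 30.1%.
Total: 9.975% + 30.1% = 40.075%.
Rounded: 40.08%.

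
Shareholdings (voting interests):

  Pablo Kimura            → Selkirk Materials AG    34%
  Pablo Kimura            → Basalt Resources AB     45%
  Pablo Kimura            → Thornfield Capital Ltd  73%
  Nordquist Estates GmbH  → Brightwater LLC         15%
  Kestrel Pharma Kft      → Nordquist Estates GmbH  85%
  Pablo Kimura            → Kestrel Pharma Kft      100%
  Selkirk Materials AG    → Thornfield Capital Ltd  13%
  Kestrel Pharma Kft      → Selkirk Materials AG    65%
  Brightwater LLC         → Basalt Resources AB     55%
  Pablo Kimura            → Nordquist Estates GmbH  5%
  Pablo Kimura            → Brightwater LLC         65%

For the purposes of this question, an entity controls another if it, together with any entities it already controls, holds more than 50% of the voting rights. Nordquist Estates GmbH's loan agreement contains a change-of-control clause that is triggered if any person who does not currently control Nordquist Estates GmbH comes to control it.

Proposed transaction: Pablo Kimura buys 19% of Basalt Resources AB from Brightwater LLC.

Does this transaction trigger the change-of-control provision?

No

The purchase adds only to Pablo's holdings (Brightwater's stake shrinks), so Pablo is the only person who could newly come to control Nordquist.
Pablo holds 100% of Kestrel, so Pablo controls Kestrel.
Pablo and Kestrel together hold 5% + 85% = 90% of Nordquist, so Pablo controls Nordquist.
So Pablo already controls Nordquist before the transaction.
After the purchase, Pablo's direct stake in Basalt rises to 45% + 19% = 64%, and Brightwater's stake falls to 36%.
Pablo controlled Nordquist already, so this is not a new person acquiring control; every other person's position is unchanged or reduced.
No new person acquires control, so the clause is not triggered.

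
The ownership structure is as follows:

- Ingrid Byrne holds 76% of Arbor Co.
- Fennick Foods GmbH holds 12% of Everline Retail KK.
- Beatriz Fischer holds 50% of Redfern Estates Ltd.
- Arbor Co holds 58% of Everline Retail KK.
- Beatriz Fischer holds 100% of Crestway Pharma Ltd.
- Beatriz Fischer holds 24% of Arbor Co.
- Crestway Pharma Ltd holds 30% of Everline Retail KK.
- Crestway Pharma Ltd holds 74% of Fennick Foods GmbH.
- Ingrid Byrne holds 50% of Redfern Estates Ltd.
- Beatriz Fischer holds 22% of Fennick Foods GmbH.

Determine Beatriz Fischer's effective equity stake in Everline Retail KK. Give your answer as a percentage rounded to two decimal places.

Beatriz reaches Everline along 4 paths.
Via Arbor: 24% × 58% = 13.92%.
Via Crestway → Fennick: 100% × 74% × 12% = 8.88%.
Via Fennick: 22% × 12% = 2.64%.
Via Crestway: 100% × 30% = 30%.
Total: 13.92% + 8.88% + 2.64% + 30% = 55.44%.

55.44%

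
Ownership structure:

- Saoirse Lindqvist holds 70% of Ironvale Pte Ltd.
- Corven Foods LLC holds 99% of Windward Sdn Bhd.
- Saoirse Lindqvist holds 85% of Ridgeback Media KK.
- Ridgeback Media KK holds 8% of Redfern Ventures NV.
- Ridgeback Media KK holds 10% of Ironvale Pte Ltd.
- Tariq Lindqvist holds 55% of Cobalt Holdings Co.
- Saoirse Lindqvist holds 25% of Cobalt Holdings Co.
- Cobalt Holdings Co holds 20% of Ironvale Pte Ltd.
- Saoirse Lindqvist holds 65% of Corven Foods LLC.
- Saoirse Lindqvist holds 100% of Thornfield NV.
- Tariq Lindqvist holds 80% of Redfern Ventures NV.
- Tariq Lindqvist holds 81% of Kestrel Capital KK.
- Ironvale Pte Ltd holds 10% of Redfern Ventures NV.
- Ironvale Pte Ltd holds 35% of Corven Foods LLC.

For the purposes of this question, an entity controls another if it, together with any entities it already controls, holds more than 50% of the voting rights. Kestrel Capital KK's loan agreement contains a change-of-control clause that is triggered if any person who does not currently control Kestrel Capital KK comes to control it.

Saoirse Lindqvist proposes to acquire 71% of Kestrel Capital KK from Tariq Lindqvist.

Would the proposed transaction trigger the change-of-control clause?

Yes

The purchase adds only to Saoirse's holdings (Tariq's stake shrinks), so Saoirse is the only person who could newly come to control Kestrel.
Saoirse holds 85% of Ridgeback, so Saoirse controls Ridgeback.
Ridgeback and Saoirse together hold 10% + 70% = 80% of Ironvale, so Saoirse controls Ironvale.
Saoirse and Ironvale together hold 65% + 35% = 100% of Corven, so Saoirse controls Corven.
Saoirse holds 100% of Thornfield, so Saoirse controls Thornfield.
Corven holds 99% of Windward, so Saoirse controls Windward.
Neither Saoirse nor any entity Saoirse controls holds any voting interest in Kestrel.
So before the transaction, Saoirse does not control Kestrel.
After the purchase, Saoirse holds 71% of Kestrel directly, and Tariq's stake falls to 10%.
Saoirse holds 71% of Kestrel, so Saoirse controls Kestrel.
Saoirse did not control Kestrel before and does after, so the clause is triggered.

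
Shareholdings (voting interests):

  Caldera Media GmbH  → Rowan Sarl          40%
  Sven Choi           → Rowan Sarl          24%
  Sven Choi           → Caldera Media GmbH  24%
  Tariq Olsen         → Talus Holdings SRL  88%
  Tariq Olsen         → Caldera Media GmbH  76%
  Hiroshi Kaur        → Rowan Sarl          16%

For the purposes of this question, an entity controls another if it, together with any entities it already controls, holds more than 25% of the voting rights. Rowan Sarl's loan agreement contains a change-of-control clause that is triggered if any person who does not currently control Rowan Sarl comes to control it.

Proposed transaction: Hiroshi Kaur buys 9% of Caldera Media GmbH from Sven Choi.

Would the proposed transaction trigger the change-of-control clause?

The purchase adds only to Hiroshi's holdings (Sven's stake shrinks), so Hiroshi is the only person who could newly come to control Rowan.
Hiroshi's largest direct stake is 16% in Rowan, which does not meet the threshold, so Hiroshi controls no company.
In Rowan, Hiroshi's side holds only 16%, not > 25%.
So before the transaction, Hiroshi does not control Rowan.
After the purchase, Hiroshi holds 9% of Caldera directly, and Sven's stake falls to 15%.
Hiroshi's side now holds 9% of Caldera, not > 25%, so Hiroshi still does not control Caldera.
After the transaction, Hiroshi's side holds 16% of Rowan, not > 25%, so Hiroshi still does not control Rowan.
No new person acquires control, so the clause is not triggered.

No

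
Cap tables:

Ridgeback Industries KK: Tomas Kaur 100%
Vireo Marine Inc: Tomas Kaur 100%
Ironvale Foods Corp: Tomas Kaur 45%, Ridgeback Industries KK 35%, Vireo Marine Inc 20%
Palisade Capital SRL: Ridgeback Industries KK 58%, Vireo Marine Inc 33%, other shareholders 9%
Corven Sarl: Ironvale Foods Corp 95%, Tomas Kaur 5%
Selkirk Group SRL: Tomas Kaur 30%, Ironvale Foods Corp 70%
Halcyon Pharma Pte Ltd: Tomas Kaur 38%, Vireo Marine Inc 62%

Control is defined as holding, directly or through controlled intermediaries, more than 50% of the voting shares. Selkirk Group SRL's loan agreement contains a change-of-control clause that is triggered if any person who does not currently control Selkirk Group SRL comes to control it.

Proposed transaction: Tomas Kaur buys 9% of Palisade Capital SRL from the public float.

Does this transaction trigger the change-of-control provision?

No

The purchase changes only Tomas's holdings, so Tomas is the only person who could newly come to control Selkirk.
Tomas holds 100% of Vireo, so Tomas controls Vireo.
Tomas holds 100% of Ridgeback, so Tomas controls Ridgeback.
Tomas and Ridgeback and Vireo together hold 45% + 35% + 20% = 100% of Ironvale, so Tomas controls Ironvale.
Tomas and Ironvale together hold 30% + 70% = 100% of Selkirk, so Tomas controls Selkirk.
So Tomas already controls Selkirk before the transaction.
After the purchase, Tomas holds 9% of Palisade directly.
Tomas controlled Selkirk already, so this is not a new person acquiring control; every other person's position is unchanged or reduced.
No new person acquires control, so the clause is not triggered.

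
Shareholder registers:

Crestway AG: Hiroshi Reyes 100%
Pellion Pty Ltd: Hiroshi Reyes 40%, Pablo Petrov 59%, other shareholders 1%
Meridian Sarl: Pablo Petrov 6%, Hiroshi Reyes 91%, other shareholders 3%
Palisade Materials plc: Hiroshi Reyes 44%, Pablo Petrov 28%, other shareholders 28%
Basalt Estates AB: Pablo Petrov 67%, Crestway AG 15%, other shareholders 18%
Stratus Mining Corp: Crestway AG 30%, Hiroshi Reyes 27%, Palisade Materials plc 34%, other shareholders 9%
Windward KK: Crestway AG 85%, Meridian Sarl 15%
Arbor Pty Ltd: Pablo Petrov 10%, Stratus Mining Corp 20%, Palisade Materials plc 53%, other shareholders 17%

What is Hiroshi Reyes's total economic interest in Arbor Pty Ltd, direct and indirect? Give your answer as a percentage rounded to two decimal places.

37.71%

Hiroshi reaches Arbor along 4 paths.
Via Crestway → Stratus: 100% × 30% × 20% = 6%.
Via Stratus: 27% × 20% = 5.4%.
Via Palisade → Stratus: 44% × 34% × 20% = 2.992%.
Via Palisade: 44% × 53% = 23.32%.
Total: 6% + 5.4% + 2.992% + 23.32% = 37.712%.
Rounded: 37.71%.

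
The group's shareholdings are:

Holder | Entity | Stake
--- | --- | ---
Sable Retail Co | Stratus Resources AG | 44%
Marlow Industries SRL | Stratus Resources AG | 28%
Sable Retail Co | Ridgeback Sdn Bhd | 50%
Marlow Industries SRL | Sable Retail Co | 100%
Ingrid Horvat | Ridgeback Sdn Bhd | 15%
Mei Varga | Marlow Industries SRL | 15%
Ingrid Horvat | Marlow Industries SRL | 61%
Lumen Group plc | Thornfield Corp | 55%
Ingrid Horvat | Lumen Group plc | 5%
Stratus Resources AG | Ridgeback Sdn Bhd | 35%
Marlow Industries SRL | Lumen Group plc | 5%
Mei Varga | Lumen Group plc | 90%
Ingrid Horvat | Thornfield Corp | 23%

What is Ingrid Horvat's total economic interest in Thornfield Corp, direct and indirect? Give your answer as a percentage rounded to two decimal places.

Ingrid reaches Thornfield along 3 paths.
Direct stake: 23% = 23%.
Via Marlow → Lumen: 61% × 5% × 55% = 1.6775%.
Via Lumen: 5% × 55% = 2.75%.
Total: 23% + 1.6775% + 2.75% = 27.4275%.
Rounded: 27.43%.

27.43%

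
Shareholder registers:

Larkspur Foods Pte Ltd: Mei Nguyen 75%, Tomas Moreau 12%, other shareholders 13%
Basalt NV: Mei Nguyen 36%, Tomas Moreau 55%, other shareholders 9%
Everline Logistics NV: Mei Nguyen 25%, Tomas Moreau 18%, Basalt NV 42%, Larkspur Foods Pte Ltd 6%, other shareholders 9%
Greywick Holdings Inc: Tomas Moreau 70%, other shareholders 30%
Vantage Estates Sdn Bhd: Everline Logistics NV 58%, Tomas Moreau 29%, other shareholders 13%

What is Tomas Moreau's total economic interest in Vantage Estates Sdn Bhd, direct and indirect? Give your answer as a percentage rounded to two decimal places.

53.26%

Tomas reaches Vantage along 4 paths.
Via Everline: 18% × 58% = 10.44%.
Via Basalt → Everline: 55% × 42% × 58% = 13.398%.
Via Larkspur → Everline: 12% × 6% × 58% = 0.4176%.
Direct stake: 29% = 29%.
Total: 10.44% + 13.398% + 0.4176% + 29% = 53.2556%.
Rounded: 53.26%.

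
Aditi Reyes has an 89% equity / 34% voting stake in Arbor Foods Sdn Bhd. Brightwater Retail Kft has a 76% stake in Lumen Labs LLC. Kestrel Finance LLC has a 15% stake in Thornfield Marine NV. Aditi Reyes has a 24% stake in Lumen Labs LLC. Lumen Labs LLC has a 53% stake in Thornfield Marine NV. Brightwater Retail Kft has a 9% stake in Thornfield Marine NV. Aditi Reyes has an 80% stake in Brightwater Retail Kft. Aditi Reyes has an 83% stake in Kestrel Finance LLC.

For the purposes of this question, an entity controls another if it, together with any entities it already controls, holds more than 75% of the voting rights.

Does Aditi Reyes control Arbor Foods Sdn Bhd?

Aditi holds 80% of Brightwater, so Aditi controls Brightwater.
Brightwater and Aditi together hold 76% + 24% = 100% of Lumen, so Aditi controls Lumen.
Aditi holds 83% of Kestrel, so Aditi controls Kestrel.
Brightwater and Lumen and Kestrel together hold 9% + 53% + 15% = 77% of Thornfield, so Aditi controls Thornfield.
In Arbor, Aditi's side holds only 34%, not > 75%.
So Aditi does not control Arbor.

No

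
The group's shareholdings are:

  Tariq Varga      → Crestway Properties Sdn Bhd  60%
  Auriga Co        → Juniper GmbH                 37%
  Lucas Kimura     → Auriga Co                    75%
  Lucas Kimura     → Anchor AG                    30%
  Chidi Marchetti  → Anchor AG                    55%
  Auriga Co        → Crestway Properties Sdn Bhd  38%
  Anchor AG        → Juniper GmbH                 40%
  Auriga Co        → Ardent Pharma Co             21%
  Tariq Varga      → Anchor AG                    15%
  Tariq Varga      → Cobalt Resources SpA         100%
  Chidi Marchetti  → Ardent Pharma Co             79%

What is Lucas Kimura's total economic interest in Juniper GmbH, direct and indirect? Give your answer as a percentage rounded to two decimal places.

39.75%

Lucas reaches Juniper along 2 paths.
Via Anchor: 30% × 40% = 12%.
Via Auriga: 75% × 37% = 27.75%.
Total: 12% + 27.75% = 39.75%.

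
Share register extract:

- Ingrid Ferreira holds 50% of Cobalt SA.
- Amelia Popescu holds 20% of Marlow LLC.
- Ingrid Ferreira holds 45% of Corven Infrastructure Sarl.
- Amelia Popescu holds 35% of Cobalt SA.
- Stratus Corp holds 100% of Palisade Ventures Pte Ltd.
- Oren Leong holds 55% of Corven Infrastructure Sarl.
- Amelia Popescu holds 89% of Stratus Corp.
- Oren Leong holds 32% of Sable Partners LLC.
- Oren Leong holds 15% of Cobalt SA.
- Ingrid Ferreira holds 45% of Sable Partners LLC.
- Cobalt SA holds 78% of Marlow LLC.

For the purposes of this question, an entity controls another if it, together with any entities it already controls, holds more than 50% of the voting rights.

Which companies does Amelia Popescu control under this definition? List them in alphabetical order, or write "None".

Amelia holds 89% of Stratus, so Amelia controls Stratus.
Stratus holds 100% of Palisade, so Amelia controls Palisade.
No other company's threshold is met.

Palisade Ventures Pte Ltd, Stratus Corp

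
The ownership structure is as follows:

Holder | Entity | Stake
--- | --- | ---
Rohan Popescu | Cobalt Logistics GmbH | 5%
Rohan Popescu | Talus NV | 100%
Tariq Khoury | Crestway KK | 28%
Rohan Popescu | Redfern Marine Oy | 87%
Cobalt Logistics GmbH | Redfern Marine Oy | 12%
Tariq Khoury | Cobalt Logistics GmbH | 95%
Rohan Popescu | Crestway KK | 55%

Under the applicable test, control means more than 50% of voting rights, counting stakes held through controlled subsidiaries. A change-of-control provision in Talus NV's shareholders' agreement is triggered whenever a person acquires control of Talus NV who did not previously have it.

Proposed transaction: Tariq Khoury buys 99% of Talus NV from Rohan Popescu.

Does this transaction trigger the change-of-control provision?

Yes

The purchase adds only to Tariq's holdings (Rohan's stake shrinks), so Tariq is the only person who could newly come to control Talus.
Tariq holds 95% of Cobalt, so Tariq controls Cobalt.
Neither Tariq nor any entity Tariq controls holds any voting interest in Talus.
So before the transaction, Tariq does not control Talus.
After the purchase, Tariq holds 99% of Talus directly, and Rohan's stake falls to 1%.
Tariq holds 99% of Talus, so Tariq controls Talus.
Tariq did not control Talus before and does after, so the clause is triggered.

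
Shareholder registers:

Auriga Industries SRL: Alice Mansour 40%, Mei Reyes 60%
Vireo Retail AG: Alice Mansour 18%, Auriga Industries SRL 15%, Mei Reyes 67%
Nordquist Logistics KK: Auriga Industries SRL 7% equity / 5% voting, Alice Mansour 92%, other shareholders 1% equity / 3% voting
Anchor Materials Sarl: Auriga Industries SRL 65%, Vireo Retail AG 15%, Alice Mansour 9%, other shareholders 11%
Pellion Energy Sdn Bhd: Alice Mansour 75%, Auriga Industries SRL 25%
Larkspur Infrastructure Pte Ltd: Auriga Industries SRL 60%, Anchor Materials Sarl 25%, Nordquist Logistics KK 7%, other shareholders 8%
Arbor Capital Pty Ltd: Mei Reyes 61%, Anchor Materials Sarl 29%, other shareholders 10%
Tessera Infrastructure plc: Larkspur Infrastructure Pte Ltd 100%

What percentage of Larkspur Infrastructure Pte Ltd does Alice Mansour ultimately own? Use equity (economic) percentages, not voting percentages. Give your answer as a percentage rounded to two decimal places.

40.29%

Alice reaches Larkspur along 7 paths.
Via Auriga: 40% × 60% = 24%.
Via Auriga → Anchor: 40% × 65% × 25% = 6.5%.
Via Vireo → Anchor: 18% × 15% × 25% = 0.675%.
Via Auriga → Vireo → Anchor: 40% × 15% × 15% × 25% = 0.225%.
Via Anchor: 9% × 25% = 2.25%.
Via Auriga → Nordquist: 40% × 7% × 7% = 0.196%.
Via Nordquist: 92% × 7% = 6.44%.
Total: 24% + 6.5% + 0.675% + 0.225% + 2.25% + 0.196% + 6.44% = 40.286%.
Rounded: 40.29%.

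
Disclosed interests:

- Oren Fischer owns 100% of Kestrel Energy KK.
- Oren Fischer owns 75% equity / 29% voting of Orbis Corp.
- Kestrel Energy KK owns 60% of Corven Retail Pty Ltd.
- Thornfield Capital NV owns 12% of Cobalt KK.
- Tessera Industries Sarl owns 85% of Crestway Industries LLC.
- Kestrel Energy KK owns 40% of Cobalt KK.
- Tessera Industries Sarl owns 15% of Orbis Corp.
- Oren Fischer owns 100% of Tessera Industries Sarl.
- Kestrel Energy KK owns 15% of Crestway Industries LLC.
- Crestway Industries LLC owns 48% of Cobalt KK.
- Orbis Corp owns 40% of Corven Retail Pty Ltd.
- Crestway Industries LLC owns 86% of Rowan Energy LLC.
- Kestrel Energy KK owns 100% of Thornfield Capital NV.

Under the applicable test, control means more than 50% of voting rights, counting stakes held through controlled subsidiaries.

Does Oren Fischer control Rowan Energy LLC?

Oren holds 100% of Kestrel, so Oren controls Kestrel.
Oren holds 100% of Tessera, so Oren controls Tessera.
Tessera and Kestrel together hold 85% + 15% = 100% of Crestway, so Oren controls Crestway.
Crestway holds 86% of Rowan, so Oren controls Rowan.

Yes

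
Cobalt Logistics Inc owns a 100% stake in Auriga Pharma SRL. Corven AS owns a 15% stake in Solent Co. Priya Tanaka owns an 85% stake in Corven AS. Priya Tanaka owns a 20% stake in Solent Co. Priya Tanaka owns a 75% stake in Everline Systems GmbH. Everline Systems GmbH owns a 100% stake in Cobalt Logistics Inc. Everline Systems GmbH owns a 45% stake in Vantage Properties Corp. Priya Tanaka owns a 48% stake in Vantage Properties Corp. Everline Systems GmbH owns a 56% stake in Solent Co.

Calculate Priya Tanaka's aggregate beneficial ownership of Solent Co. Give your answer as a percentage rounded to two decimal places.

74.75%

Priya reaches Solent along 3 paths.
Via Everline: 75% × 56% = 42%.
Via Corven: 85% × 15% = 12.75%.
Direct stake: 20% = 20%.
Total: 42% + 12.75% + 20% = 74.75%.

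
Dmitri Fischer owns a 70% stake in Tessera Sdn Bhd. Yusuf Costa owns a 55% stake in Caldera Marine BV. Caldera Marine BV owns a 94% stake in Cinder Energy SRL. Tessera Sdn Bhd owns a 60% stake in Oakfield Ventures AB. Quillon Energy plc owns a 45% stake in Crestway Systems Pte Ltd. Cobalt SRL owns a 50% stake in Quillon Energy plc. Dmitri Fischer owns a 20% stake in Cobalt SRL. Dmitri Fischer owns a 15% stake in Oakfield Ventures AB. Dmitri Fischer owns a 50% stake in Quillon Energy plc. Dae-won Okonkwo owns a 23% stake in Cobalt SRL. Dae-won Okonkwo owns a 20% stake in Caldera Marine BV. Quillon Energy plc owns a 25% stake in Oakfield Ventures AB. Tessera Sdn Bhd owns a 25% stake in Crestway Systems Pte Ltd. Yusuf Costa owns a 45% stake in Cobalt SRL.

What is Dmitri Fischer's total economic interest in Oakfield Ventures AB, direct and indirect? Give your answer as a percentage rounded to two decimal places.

72.00%

Dmitri reaches Oakfield along 4 paths.
Via Tessera: 70% × 60% = 42%.
Direct stake: 15% = 15%.
Via Cobalt → Quillon: 20% × 50% × 25% = 2.5%.
Via Quillon: 50% × 25% = 12.5%.
Total: 42% + 15% + 2.5% + 12.5% = 72%.
Rounded: 72.00%.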